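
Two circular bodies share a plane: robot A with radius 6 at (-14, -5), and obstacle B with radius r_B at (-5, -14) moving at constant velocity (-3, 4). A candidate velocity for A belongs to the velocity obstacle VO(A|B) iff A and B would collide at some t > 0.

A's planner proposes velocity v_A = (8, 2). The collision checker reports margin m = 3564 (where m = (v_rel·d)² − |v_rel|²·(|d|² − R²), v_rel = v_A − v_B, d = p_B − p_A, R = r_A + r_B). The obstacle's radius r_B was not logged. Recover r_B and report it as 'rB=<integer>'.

m = 3564
d = (9, -9);  v_rel = (11, -2),  |v_rel|² = 125
v_rel×d = (11)·(-9) − (-2)·(9) = -81
since m = R²·125 − (-81)²:  R² = (6561 + 3564) / 125 = 81
R = √81 = 9  ⇒  r_B = 9 − 6 = 3

rB=3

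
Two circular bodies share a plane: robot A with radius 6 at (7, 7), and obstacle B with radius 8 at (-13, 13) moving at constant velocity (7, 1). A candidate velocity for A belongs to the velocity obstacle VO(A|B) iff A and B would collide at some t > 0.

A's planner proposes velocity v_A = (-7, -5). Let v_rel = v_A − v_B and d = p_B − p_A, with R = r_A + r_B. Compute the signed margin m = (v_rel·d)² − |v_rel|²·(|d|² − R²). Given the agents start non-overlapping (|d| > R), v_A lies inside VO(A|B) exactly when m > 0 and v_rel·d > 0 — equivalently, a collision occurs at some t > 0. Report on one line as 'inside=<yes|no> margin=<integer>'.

d = (-20, 6),  |d|² = 436;  R = 6+8 = 14,  c = 436−14² = 240
v_rel = (-14, -6),  |v_rel|² = 232;  v_rel·d = (-14)·(-20) + (-6)·(6) = 244
232·t² − 488·t + 240 = 0  ⇒  m = 244² − 232·240 = 3856
m = 3856 > 0,  v_rel·d = 244 > 0  ⇒  inside

inside=yes margin=3856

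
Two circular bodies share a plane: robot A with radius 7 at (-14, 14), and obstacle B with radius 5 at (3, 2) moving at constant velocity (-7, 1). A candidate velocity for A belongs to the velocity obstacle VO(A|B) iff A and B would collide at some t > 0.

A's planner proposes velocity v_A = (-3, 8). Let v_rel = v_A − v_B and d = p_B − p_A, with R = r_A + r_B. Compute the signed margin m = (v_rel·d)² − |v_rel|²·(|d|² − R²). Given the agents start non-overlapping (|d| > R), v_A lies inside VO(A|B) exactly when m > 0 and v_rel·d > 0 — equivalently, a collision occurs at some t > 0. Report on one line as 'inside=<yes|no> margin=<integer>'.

d = (17, -12),  |d|² = 433;  R = 7+5 = 12,  c = 433−12² = 289
v_rel = (4, 7),  |v_rel|² = 65;  v_rel·d = (4)·(17) + (7)·(-12) = -16
65·t² + 32·t + 289 = 0  ⇒  m = (-16)² − 65·289 = -18529
m = -18529 < 0,  v_rel·d = -16 < 0  ⇒  outside

inside=no margin=-18529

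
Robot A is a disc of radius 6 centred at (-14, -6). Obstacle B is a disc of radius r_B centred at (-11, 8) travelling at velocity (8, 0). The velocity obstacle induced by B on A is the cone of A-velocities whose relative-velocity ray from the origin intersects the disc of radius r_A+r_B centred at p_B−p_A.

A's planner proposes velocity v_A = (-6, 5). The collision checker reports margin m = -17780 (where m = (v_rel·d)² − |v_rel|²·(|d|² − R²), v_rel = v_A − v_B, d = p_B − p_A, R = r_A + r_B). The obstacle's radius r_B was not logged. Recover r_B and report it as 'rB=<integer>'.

m = -17780
d = (3, 14);  v_rel = (-14, 5),  |v_rel|² = 221
v_rel×d = (-14)·(14) − (5)·(3) = -211
since m = R²·221 − (-211)²:  R² = (44521 + -17780) / 221 = 121
R = √121 = 11  ⇒  r_B = 11 − 6 = 5

rB=5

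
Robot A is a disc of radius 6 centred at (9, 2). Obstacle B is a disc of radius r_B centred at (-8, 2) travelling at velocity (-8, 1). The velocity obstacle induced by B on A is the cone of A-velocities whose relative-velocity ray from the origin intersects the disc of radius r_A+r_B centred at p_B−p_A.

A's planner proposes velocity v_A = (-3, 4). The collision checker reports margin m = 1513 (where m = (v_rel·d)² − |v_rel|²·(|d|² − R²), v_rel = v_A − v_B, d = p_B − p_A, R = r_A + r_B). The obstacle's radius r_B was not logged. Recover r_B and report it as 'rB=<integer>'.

m = 1513
d = (-17, 0);  v_rel = (5, 3),  |v_rel|² = 34
v_rel×d = (5)·(0) − (3)·(-17) = 51
since m = R²·34 − 51²:  R² = (2601 + 1513) / 34 = 121
R = √121 = 11  ⇒  r_B = 11 − 6 = 5

rB=5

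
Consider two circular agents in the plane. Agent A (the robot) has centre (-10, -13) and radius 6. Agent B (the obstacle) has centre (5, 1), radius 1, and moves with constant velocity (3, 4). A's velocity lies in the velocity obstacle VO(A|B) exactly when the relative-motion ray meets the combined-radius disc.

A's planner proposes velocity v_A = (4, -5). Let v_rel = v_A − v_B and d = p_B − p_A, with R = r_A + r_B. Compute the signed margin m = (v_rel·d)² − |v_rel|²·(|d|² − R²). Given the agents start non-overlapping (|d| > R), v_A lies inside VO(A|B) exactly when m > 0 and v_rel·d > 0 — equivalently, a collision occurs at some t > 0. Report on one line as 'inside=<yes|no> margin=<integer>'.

d = (15, 14),  |d|² = 421;  R = 6+1 = 7,  c = 421−7² = 372
v_rel = (1, -9),  |v_rel|² = 82;  v_rel·d = (1)·(15) + (-9)·(14) = -111
82·t² + 222·t + 372 = 0  ⇒  m = (-111)² − 82·372 = -18183
m = -18183 < 0,  v_rel·d = -111 < 0  ⇒  outside

inside=no margin=-18183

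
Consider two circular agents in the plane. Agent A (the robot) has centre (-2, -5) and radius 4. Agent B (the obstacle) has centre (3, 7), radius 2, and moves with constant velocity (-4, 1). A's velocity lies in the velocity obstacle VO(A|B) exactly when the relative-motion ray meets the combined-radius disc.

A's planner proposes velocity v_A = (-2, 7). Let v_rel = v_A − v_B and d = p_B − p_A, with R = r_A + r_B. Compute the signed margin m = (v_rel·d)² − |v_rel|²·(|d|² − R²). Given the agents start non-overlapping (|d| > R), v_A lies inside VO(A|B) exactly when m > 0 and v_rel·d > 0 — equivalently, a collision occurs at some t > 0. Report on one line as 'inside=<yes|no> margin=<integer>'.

d = (5, 12),  |d|² = 169;  R = 4+2 = 6,  c = 169−6² = 133
v_rel = (2, 6),  |v_rel|² = 40;  v_rel·d = (2)·(5) + (6)·(12) = 82
40·t² − 164·t + 133 = 0  ⇒  m = 82² − 40·133 = 1404
m = 1404 > 0,  v_rel·d = 82 > 0  ⇒  inside

inside=yes margin=1404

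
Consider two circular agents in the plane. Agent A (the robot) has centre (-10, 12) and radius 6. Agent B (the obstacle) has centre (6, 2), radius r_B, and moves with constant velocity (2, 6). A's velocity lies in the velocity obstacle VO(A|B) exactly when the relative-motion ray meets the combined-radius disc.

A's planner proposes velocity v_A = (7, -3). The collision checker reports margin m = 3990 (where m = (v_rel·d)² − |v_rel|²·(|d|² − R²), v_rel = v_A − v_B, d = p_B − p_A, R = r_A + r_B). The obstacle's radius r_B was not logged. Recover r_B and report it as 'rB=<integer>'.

m = 3990
d = (16, -10);  v_rel = (5, -9),  |v_rel|² = 106
v_rel×d = (5)·(-10) − (-9)·(16) = 94
since m = R²·106 − 94²:  R² = (8836 + 3990) / 106 = 121
R = √121 = 11  ⇒  r_B = 11 − 6 = 5

rB=5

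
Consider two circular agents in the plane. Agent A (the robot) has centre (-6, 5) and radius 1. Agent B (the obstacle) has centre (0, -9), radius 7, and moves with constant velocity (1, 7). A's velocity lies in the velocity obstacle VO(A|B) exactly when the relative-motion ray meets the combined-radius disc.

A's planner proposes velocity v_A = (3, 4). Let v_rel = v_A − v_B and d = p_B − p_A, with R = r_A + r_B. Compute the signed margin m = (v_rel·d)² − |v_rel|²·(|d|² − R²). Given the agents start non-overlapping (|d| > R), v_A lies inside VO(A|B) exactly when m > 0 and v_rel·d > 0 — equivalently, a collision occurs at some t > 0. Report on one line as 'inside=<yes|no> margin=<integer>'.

d = (6, -14),  |d|² = 232;  R = 1+7 = 8,  c = 232−8² = 168
v_rel = (2, -3),  |v_rel|² = 13;  v_rel·d = (2)·(6) + (-3)·(-14) = 54
13·t² − 108·t + 168 = 0  ⇒  m = 54² − 13·168 = 732
m = 732 > 0,  v_rel·d = 54 > 0  ⇒  inside

inside=yes margin=732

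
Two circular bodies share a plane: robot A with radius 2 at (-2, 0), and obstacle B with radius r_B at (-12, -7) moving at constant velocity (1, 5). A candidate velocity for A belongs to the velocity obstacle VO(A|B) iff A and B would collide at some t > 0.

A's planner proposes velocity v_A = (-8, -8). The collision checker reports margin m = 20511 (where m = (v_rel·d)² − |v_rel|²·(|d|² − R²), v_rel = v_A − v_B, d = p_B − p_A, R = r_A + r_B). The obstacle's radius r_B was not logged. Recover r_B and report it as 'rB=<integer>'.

m = 20511
d = (-10, -7);  v_rel = (-9, -13),  |v_rel|² = 250
v_rel×d = (-9)·(-7) − (-13)·(-10) = -67
since m = R²·250 − (-67)²:  R² = (4489 + 20511) / 250 = 100
R = √100 = 10  ⇒  r_B = 10 − 2 = 8

rB=8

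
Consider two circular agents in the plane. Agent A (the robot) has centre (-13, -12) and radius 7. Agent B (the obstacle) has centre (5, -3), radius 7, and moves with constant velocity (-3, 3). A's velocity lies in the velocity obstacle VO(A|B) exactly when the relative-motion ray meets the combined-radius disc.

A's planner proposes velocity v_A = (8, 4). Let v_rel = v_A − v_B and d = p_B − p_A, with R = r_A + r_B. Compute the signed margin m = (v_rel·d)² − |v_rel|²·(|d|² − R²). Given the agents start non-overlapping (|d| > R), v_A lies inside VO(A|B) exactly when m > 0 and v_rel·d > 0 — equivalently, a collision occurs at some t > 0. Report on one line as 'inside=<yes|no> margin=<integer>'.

d = (18, 9),  |d|² = 405;  R = 7+7 = 14,  c = 405−14² = 209
v_rel = (11, 1),  |v_rel|² = 122;  v_rel·d = (11)·(18) + (1)·(9) = 207
122·t² − 414·t + 209 = 0  ⇒  m = 207² − 122·209 = 17351
m = 17351 > 0,  v_rel·d = 207 > 0  ⇒  inside

inside=yes margin=17351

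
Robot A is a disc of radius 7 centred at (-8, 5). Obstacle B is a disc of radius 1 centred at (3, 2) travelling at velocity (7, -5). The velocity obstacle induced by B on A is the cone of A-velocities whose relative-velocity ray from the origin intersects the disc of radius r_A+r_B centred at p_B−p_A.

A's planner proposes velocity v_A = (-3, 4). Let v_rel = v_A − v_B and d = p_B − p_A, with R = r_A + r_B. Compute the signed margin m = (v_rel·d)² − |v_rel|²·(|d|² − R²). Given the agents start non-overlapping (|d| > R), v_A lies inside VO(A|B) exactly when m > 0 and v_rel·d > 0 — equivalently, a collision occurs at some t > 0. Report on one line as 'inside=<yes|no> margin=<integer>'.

d = (11, -3),  |d|² = 130;  R = 7+1 = 8,  c = 130−8² = 66
v_rel = (-10, 9),  |v_rel|² = 181;  v_rel·d = (-10)·(11) + (9)·(-3) = -137
181·t² + 274·t + 66 = 0  ⇒  m = (-137)² − 181·66 = 6823
m = 6823 > 0,  v_rel·d = -137 < 0  ⇒  outside

inside=no margin=6823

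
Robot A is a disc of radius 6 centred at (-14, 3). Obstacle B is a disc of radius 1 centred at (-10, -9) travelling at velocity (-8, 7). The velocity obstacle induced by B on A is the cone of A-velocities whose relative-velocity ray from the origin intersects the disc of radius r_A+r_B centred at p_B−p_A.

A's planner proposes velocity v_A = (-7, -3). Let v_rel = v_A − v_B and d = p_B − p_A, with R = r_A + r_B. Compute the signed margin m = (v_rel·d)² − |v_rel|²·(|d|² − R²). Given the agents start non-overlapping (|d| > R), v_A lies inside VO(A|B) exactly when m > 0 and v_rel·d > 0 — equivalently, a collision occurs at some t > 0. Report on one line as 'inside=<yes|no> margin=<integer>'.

d = (4, -12),  |d|² = 160;  R = 6+1 = 7,  c = 160−7² = 111
v_rel = (1, -10),  |v_rel|² = 101;  v_rel·d = (1)·(4) + (-10)·(-12) = 124
101·t² − 248·t + 111 = 0  ⇒  m = 124² − 101·111 = 4165
m = 4165 > 0,  v_rel·d = 124 > 0  ⇒  inside

inside=yes margin=4165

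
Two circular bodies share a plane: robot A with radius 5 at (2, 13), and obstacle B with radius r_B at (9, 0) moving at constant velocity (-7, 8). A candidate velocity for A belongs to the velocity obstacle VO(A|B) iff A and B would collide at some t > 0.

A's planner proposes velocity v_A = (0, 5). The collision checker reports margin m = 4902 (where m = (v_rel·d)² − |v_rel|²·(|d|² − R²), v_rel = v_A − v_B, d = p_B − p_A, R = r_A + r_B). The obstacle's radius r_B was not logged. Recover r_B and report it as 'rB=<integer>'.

m = 4902
d = (7, -13);  v_rel = (7, -3),  |v_rel|² = 58
v_rel×d = (7)·(-13) − (-3)·(7) = -70
since m = R²·58 − (-70)²:  R² = (4900 + 4902) / 58 = 169
R = √169 = 13  ⇒  r_B = 13 − 5 = 8

rB=8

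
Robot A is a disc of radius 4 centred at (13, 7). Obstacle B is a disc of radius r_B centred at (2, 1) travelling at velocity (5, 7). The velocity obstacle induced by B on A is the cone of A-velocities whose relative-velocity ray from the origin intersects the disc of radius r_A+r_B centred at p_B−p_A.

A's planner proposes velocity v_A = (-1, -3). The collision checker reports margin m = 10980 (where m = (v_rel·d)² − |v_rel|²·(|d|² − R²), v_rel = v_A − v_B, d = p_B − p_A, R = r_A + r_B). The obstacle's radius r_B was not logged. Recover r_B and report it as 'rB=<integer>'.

m = 10980
d = (-11, -6);  v_rel = (-6, -10),  |v_rel|² = 136
v_rel×d = (-6)·(-6) − (-10)·(-11) = -74
since m = R²·136 − (-74)²:  R² = (5476 + 10980) / 136 = 121
R = √121 = 11  ⇒  r_B = 11 − 4 = 7

rB=7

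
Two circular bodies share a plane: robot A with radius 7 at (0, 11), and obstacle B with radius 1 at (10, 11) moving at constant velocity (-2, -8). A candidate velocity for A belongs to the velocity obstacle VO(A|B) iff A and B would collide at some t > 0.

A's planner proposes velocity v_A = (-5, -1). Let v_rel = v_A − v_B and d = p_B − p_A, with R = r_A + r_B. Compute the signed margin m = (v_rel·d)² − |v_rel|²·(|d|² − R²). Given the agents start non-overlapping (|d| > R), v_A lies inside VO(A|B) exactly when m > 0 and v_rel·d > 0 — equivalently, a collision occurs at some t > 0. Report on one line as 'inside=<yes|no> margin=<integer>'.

d = (10, 0),  |d|² = 100;  R = 7+1 = 8,  c = 100−8² = 36
v_rel = (-3, 7),  |v_rel|² = 58;  v_rel·d = (-3)·(10) + (7)·(0) = -30
58·t² + 60·t + 36 = 0  ⇒  m = (-30)² − 58·36 = -1188
m = -1188 < 0,  v_rel·d = -30 < 0  ⇒  outside

inside=no margin=-1188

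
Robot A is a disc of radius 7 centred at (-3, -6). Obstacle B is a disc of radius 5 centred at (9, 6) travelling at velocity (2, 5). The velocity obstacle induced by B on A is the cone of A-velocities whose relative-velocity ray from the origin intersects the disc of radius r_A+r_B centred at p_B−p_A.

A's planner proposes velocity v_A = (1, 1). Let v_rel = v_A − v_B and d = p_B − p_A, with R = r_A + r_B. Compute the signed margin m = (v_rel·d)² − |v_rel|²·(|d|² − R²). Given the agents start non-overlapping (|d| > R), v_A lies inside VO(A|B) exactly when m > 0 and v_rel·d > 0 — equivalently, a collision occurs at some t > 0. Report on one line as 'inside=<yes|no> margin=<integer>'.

d = (12, 12),  |d|² = 288;  R = 7+5 = 12,  c = 288−12² = 144
v_rel = (-1, -4),  |v_rel|² = 17;  v_rel·d = (-1)·(12) + (-4)·(12) = -60
17·t² + 120·t + 144 = 0  ⇒  m = (-60)² − 17·144 = 1152
m = 1152 > 0,  v_rel·d = -60 < 0  ⇒  outside

inside=no margin=1152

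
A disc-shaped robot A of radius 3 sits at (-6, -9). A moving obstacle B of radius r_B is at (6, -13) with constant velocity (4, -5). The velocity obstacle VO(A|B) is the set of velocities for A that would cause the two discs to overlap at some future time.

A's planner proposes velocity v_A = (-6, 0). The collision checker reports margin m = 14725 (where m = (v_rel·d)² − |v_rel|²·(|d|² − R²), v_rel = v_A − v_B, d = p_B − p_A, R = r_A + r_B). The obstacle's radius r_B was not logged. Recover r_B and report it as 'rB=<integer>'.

m = 14725
d = (12, -4);  v_rel = (-10, 5),  |v_rel|² = 125
v_rel×d = (-10)·(-4) − (5)·(12) = -20
since m = R²·125 − (-20)²:  R² = (400 + 14725) / 125 = 121
R = √121 = 11  ⇒  r_B = 11 − 3 = 8

rB=8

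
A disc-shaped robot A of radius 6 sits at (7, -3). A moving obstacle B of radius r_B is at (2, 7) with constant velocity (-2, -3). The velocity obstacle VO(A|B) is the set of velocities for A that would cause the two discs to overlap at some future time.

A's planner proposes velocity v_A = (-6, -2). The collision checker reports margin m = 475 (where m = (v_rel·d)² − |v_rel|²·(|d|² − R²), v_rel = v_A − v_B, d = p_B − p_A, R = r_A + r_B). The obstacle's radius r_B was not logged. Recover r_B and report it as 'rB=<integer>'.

m = 475
d = (-5, 10);  v_rel = (-4, 1),  |v_rel|² = 17
v_rel×d = (-4)·(10) − (1)·(-5) = -35
since m = R²·17 − (-35)²:  R² = (1225 + 475) / 17 = 100
R = √100 = 10  ⇒  r_B = 10 − 6 = 4

rB=4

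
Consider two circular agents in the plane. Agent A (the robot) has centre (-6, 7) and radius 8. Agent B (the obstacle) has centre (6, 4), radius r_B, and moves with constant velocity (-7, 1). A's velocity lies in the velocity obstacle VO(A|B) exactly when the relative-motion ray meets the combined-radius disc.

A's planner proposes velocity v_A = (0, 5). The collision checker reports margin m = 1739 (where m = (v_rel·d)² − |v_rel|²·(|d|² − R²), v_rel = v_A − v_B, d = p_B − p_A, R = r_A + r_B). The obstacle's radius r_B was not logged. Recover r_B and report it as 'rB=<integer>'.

m = 1739
d = (12, -3);  v_rel = (7, 4),  |v_rel|² = 65
v_rel×d = (7)·(-3) − (4)·(12) = -69
since m = R²·65 − (-69)²:  R² = (4761 + 1739) / 65 = 100
R = √100 = 10  ⇒  r_B = 10 − 8 = 2

rB=2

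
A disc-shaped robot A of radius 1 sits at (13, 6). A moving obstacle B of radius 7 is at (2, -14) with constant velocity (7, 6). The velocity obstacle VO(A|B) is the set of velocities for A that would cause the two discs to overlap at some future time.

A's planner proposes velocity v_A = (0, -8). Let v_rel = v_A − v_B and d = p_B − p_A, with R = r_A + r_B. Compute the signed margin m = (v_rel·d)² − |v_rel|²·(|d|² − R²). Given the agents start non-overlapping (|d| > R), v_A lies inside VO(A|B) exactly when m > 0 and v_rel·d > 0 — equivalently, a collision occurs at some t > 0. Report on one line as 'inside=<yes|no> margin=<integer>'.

d = (-11, -20),  |d|² = 521;  R = 1+7 = 8,  c = 521−8² = 457
v_rel = (-7, -14),  |v_rel|² = 245;  v_rel·d = (-7)·(-11) + (-14)·(-20) = 357
245·t² − 714·t + 457 = 0  ⇒  m = 357² − 245·457 = 15484
m = 15484 > 0,  v_rel·d = 357 > 0  ⇒  inside

inside=yes margin=15484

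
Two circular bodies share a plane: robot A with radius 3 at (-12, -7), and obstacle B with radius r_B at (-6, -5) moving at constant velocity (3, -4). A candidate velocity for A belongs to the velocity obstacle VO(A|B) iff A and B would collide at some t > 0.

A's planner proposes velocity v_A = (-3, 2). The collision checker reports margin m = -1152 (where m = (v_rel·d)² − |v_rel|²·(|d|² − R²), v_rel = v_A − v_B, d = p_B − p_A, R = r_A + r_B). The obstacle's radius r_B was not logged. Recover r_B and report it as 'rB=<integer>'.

m = -1152
d = (6, 2);  v_rel = (-6, 6),  |v_rel|² = 72
v_rel×d = (-6)·(2) − (6)·(6) = -48
since m = R²·72 − (-48)²:  R² = (2304 + -1152) / 72 = 16
R = √16 = 4  ⇒  r_B = 4 − 3 = 1

rB=1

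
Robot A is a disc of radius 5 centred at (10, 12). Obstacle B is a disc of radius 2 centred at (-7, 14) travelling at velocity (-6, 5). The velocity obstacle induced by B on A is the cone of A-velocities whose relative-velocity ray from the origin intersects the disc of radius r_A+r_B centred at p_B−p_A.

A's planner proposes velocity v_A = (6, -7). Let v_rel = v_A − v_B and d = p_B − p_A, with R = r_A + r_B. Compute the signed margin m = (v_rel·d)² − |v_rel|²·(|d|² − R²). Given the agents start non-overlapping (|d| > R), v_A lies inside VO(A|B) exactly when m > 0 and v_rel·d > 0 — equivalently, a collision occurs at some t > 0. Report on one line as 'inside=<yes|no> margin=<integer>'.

d = (-17, 2),  |d|² = 293;  R = 5+2 = 7,  c = 293−7² = 244
v_rel = (12, -12),  |v_rel|² = 288;  v_rel·d = (12)·(-17) + (-12)·(2) = -228
288·t² + 456·t + 244 = 0  ⇒  m = (-228)² − 288·244 = -18288
m = -18288 < 0,  v_rel·d = -228 < 0  ⇒  outside

inside=no margin=-18288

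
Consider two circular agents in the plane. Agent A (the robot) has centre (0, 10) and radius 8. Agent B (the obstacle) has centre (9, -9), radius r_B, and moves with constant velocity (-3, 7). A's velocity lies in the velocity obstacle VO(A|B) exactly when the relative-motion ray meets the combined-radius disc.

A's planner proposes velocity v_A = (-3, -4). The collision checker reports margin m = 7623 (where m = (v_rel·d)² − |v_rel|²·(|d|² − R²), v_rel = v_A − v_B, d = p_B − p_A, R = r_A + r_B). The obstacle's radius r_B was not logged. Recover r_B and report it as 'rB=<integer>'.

m = 7623
d = (9, -19);  v_rel = (0, -11),  |v_rel|² = 121
v_rel×d = (0)·(-19) − (-11)·(9) = 99
since m = R²·121 − 99²:  R² = (9801 + 7623) / 121 = 144
R = √144 = 12  ⇒  r_B = 12 − 8 = 4

rB=4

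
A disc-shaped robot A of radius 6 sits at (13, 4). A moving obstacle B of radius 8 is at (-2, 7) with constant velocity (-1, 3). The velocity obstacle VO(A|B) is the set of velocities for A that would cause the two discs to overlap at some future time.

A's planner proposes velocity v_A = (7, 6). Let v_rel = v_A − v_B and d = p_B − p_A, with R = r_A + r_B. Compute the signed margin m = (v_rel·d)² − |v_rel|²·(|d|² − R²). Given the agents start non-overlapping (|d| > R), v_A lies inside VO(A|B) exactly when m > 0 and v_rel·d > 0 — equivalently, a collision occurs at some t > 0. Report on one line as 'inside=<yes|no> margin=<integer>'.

d = (-15, 3),  |d|² = 234;  R = 6+8 = 14,  c = 234−14² = 38
v_rel = (8, 3),  |v_rel|² = 73;  v_rel·d = (8)·(-15) + (3)·(3) = -111
73·t² + 222·t + 38 = 0  ⇒  m = (-111)² − 73·38 = 9547
m = 9547 > 0,  v_rel·d = -111 < 0  ⇒  outside

inside=no margin=9547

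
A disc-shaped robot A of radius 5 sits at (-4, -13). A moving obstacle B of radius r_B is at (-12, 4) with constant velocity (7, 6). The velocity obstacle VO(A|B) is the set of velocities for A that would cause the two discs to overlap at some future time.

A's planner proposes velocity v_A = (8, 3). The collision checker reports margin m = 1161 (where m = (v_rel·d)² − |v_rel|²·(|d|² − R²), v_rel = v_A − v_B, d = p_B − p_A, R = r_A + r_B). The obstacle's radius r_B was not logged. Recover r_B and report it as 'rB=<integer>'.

m = 1161
d = (-8, 17);  v_rel = (1, -3),  |v_rel|² = 10
v_rel×d = (1)·(17) − (-3)·(-8) = -7
since m = R²·10 − (-7)²:  R² = (49 + 1161) / 10 = 121
R = √121 = 11  ⇒  r_B = 11 − 5 = 6

rB=6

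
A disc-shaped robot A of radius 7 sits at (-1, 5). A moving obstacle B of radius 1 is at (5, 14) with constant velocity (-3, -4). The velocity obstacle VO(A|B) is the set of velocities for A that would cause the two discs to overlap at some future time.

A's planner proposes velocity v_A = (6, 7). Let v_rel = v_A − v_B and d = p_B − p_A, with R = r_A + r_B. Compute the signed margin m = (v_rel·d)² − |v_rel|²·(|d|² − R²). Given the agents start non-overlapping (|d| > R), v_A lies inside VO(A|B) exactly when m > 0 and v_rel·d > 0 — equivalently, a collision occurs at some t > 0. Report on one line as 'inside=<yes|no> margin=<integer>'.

d = (6, 9),  |d|² = 117;  R = 7+1 = 8,  c = 117−8² = 53
v_rel = (9, 11),  |v_rel|² = 202;  v_rel·d = (9)·(6) + (11)·(9) = 153
202·t² − 306·t + 53 = 0  ⇒  m = 153² − 202·53 = 12703
m = 12703 > 0,  v_rel·d = 153 > 0  ⇒  inside

inside=yes margin=12703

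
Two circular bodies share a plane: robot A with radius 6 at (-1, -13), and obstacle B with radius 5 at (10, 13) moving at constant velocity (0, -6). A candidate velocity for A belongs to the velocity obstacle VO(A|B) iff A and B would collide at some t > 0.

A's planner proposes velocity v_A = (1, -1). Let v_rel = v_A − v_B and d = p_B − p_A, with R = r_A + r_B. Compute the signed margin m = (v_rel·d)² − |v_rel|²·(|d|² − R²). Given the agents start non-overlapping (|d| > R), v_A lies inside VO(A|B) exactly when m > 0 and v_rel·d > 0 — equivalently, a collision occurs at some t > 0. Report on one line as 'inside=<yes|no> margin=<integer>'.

d = (11, 26),  |d|² = 797;  R = 6+5 = 11,  c = 797−11² = 676
v_rel = (1, 5),  |v_rel|² = 26;  v_rel·d = (1)·(11) + (5)·(26) = 141
26·t² − 282·t + 676 = 0  ⇒  m = 141² − 26·676 = 2305
m = 2305 > 0,  v_rel·d = 141 > 0  ⇒  inside

inside=yes margin=2305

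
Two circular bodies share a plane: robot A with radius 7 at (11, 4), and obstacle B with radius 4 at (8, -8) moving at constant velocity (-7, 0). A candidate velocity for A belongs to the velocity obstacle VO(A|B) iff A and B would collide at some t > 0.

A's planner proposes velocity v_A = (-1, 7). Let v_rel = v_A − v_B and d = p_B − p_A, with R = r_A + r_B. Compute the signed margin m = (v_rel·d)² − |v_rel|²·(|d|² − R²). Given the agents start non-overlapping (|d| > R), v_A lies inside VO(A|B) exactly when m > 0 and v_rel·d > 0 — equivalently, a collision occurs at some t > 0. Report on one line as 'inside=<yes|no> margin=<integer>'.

d = (-3, -12),  |d|² = 153;  R = 7+4 = 11,  c = 153−11² = 32
v_rel = (6, 7),  |v_rel|² = 85;  v_rel·d = (6)·(-3) + (7)·(-12) = -102
85·t² + 204·t + 32 = 0  ⇒  m = (-102)² − 85·32 = 7684
m = 7684 > 0,  v_rel·d = -102 < 0  ⇒  outside

inside=no margin=7684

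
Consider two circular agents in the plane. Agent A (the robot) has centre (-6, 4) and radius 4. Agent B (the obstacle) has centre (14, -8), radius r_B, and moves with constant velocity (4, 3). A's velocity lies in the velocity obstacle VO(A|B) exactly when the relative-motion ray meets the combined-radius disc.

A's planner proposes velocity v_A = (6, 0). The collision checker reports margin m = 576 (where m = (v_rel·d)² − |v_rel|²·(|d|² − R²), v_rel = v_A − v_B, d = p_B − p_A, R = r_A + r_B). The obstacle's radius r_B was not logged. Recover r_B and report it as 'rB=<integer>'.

m = 576
d = (20, -12);  v_rel = (2, -3),  |v_rel|² = 13
v_rel×d = (2)·(-12) − (-3)·(20) = 36
since m = R²·13 − 36²:  R² = (1296 + 576) / 13 = 144
R = √144 = 12  ⇒  r_B = 12 − 4 = 8

rB=8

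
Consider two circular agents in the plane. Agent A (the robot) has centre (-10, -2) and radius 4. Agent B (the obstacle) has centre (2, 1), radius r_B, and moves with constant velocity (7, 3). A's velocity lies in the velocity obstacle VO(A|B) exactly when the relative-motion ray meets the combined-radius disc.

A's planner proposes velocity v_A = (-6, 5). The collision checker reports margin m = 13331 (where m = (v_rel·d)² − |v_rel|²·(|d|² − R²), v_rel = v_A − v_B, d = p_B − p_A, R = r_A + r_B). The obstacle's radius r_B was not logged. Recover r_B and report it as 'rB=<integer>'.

m = 13331
d = (12, 3);  v_rel = (-13, 2),  |v_rel|² = 173
v_rel×d = (-13)·(3) − (2)·(12) = -63
since m = R²·173 − (-63)²:  R² = (3969 + 13331) / 173 = 100
R = √100 = 10  ⇒  r_B = 10 − 4 = 6

rB=6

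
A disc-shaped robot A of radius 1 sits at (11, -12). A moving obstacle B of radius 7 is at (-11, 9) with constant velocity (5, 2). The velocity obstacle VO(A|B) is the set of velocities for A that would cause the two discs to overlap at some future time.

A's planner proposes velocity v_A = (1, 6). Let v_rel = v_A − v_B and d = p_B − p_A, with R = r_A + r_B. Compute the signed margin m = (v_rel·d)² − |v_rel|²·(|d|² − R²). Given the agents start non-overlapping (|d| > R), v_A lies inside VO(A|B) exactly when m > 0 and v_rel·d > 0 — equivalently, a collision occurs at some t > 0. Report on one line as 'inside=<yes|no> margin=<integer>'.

d = (-22, 21),  |d|² = 925;  R = 1+7 = 8,  c = 925−8² = 861
v_rel = (-4, 4),  |v_rel|² = 32;  v_rel·d = (-4)·(-22) + (4)·(21) = 172
32·t² − 344·t + 861 = 0  ⇒  m = 172² − 32·861 = 2032
m = 2032 > 0,  v_rel·d = 172 > 0  ⇒  inside

inside=yes margin=2032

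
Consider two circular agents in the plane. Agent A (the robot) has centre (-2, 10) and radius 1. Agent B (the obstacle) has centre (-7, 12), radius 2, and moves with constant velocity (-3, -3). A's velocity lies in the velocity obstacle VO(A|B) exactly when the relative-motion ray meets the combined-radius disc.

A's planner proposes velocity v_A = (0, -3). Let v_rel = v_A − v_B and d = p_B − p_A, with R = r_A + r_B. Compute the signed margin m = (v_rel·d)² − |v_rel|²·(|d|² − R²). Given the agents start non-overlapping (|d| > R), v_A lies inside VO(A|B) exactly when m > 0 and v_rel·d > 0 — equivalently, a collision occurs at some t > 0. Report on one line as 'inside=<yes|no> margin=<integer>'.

d = (-5, 2),  |d|² = 29;  R = 1+2 = 3,  c = 29−3² = 20
v_rel = (3, 0),  |v_rel|² = 9;  v_rel·d = (3)·(-5) + (0)·(2) = -15
9·t² + 30·t + 20 = 0  ⇒  m = (-15)² − 9·20 = 45
m = 45 > 0,  v_rel·d = -15 < 0  ⇒  outside

inside=no margin=45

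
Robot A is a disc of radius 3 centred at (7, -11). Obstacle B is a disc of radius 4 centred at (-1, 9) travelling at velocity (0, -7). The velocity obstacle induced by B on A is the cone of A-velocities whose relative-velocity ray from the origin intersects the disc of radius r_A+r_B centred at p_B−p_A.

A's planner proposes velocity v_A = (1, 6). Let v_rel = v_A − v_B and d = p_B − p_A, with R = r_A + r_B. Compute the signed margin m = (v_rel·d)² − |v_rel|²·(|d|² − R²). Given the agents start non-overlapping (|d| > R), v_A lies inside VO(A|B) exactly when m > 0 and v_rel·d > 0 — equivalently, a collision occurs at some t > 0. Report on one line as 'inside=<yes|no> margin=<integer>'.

d = (-8, 20),  |d|² = 464;  R = 3+4 = 7,  c = 464−7² = 415
v_rel = (1, 13),  |v_rel|² = 170;  v_rel·d = (1)·(-8) + (13)·(20) = 252
170·t² − 504·t + 415 = 0  ⇒  m = 252² − 170·415 = -7046
m = -7046 < 0,  v_rel·d = 252 > 0  ⇒  outside

inside=no margin=-7046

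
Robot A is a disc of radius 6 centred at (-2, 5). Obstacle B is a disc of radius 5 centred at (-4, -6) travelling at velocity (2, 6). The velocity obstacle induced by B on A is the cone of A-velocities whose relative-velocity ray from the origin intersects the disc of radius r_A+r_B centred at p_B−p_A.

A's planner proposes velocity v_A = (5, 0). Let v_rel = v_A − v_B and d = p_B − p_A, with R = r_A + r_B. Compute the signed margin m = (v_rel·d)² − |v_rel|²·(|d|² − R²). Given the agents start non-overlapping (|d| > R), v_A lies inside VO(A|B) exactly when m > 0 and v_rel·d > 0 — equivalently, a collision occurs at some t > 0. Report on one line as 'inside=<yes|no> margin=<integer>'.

d = (-2, -11),  |d|² = 125;  R = 6+5 = 11,  c = 125−11² = 4
v_rel = (3, -6),  |v_rel|² = 45;  v_rel·d = (3)·(-2) + (-6)·(-11) = 60
45·t² − 120·t + 4 = 0  ⇒  m = 60² − 45·4 = 3420
m = 3420 > 0,  v_rel·d = 60 > 0  ⇒  inside

inside=yes margin=3420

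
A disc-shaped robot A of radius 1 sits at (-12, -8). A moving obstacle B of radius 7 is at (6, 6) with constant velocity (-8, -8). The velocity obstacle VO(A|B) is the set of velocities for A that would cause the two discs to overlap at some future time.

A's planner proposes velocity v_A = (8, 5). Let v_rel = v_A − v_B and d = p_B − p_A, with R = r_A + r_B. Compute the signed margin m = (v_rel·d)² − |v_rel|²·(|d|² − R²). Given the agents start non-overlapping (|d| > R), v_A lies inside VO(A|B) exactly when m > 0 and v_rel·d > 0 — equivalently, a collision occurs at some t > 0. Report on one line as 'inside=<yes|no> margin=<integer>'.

d = (18, 14),  |d|² = 520;  R = 1+7 = 8,  c = 520−8² = 456
v_rel = (16, 13),  |v_rel|² = 425;  v_rel·d = (16)·(18) + (13)·(14) = 470
425·t² − 940·t + 456 = 0  ⇒  m = 470² − 425·456 = 27100
m = 27100 > 0,  v_rel·d = 470 > 0  ⇒  inside

inside=yes margin=27100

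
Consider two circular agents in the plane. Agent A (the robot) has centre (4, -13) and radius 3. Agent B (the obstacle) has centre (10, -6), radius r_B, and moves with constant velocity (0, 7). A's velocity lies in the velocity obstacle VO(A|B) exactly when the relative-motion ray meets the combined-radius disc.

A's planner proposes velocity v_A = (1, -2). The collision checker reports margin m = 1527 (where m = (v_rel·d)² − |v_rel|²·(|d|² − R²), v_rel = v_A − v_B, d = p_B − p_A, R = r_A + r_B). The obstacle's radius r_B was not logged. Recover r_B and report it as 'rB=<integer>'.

m = 1527
d = (6, 7);  v_rel = (1, -9),  |v_rel|² = 82
v_rel×d = (1)·(7) − (-9)·(6) = 61
since m = R²·82 − 61²:  R² = (3721 + 1527) / 82 = 64
R = √64 = 8  ⇒  r_B = 8 − 3 = 5

rB=5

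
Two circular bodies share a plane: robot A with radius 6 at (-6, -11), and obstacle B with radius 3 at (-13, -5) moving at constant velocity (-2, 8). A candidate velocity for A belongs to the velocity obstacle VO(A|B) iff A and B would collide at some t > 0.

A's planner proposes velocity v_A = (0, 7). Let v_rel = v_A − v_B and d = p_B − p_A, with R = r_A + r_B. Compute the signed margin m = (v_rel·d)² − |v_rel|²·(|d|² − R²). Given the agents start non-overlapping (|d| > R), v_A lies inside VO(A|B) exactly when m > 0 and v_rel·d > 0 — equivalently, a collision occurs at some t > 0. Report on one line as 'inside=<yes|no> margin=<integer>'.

d = (-7, 6),  |d|² = 85;  R = 6+3 = 9,  c = 85−9² = 4
v_rel = (2, -1),  |v_rel|² = 5;  v_rel·d = (2)·(-7) + (-1)·(6) = -20
5·t² + 40·t + 4 = 0  ⇒  m = (-20)² − 5·4 = 380
m = 380 > 0,  v_rel·d = -20 < 0  ⇒  outside

inside=no margin=380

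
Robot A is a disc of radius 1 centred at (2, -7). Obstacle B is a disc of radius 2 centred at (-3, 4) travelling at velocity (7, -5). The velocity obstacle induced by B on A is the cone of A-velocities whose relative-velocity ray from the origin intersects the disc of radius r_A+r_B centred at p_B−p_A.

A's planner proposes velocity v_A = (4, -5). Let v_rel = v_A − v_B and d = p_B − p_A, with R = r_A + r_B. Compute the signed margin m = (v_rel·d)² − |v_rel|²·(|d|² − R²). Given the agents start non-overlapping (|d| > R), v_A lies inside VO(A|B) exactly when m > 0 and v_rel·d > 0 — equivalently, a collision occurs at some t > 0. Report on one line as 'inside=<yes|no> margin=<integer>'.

d = (-5, 11),  |d|² = 146;  R = 1+2 = 3,  c = 146−3² = 137
v_rel = (-3, 0),  |v_rel|² = 9;  v_rel·d = (-3)·(-5) + (0)·(11) = 15
9·t² − 30·t + 137 = 0  ⇒  m = 15² − 9·137 = -1008
m = -1008 < 0,  v_rel·d = 15 > 0  ⇒  outside

inside=no margin=-1008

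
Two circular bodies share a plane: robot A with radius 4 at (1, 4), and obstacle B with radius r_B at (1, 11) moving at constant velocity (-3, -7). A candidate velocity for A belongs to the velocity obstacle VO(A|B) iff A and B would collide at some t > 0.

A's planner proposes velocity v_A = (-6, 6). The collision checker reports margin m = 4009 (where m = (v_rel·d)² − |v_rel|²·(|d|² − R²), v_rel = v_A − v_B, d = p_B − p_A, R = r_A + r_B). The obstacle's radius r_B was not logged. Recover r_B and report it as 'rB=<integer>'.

m = 4009
d = (0, 7);  v_rel = (-3, 13),  |v_rel|² = 178
v_rel×d = (-3)·(7) − (13)·(0) = -21
since m = R²·178 − (-21)²:  R² = (441 + 4009) / 178 = 25
R = √25 = 5  ⇒  r_B = 5 − 4 = 1

rB=1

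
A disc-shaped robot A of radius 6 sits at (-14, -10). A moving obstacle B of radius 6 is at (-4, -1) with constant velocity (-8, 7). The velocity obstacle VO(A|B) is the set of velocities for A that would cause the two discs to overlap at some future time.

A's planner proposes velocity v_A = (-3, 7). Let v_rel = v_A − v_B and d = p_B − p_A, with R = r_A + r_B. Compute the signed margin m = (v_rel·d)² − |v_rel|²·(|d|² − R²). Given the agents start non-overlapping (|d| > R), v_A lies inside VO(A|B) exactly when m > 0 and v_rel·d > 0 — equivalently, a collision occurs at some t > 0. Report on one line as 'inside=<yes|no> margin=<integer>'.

d = (10, 9),  |d|² = 181;  R = 6+6 = 12,  c = 181−12² = 37
v_rel = (5, 0),  |v_rel|² = 25;  v_rel·d = (5)·(10) + (0)·(9) = 50
25·t² − 100·t + 37 = 0  ⇒  m = 50² − 25·37 = 1575
m = 1575 > 0,  v_rel·d = 50 > 0  ⇒  inside

inside=yes margin=1575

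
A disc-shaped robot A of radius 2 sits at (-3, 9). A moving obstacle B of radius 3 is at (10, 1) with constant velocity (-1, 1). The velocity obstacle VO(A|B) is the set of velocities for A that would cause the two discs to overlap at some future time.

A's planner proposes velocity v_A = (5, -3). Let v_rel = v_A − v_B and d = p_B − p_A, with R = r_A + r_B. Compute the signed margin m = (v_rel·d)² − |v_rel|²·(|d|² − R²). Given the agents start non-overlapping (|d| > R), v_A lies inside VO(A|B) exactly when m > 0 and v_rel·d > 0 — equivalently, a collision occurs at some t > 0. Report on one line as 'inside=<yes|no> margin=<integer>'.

d = (13, -8),  |d|² = 233;  R = 2+3 = 5,  c = 233−5² = 208
v_rel = (6, -4),  |v_rel|² = 52;  v_rel·d = (6)·(13) + (-4)·(-8) = 110
52·t² − 220·t + 208 = 0  ⇒  m = 110² − 52·208 = 1284
m = 1284 > 0,  v_rel·d = 110 > 0  ⇒  inside

inside=yes margin=1284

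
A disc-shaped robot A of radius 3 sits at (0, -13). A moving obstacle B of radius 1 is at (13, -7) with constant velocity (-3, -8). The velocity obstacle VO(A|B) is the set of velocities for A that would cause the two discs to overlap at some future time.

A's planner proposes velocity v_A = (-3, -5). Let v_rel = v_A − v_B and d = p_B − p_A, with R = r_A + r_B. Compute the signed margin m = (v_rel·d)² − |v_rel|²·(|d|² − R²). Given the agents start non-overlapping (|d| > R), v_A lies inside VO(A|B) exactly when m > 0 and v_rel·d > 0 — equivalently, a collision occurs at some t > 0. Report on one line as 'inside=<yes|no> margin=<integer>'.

d = (13, 6),  |d|² = 205;  R = 3+1 = 4,  c = 205−4² = 189
v_rel = (0, 3),  |v_rel|² = 9;  v_rel·d = (0)·(13) + (3)·(6) = 18
9·t² − 36·t + 189 = 0  ⇒  m = 18² − 9·189 = -1377
m = -1377 < 0,  v_rel·d = 18 > 0  ⇒  outside

inside=no margin=-1377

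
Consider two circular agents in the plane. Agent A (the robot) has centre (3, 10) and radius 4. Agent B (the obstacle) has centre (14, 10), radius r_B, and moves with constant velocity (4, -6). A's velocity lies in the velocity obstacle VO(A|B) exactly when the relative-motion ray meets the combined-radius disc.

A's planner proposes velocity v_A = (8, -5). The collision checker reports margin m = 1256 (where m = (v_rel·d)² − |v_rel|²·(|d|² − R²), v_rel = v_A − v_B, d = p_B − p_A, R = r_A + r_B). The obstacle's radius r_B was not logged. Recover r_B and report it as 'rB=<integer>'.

m = 1256
d = (11, 0);  v_rel = (4, 1),  |v_rel|² = 17
v_rel×d = (4)·(0) − (1)·(11) = -11
since m = R²·17 − (-11)²:  R² = (121 + 1256) / 17 = 81
R = √81 = 9  ⇒  r_B = 9 − 4 = 5

rB=5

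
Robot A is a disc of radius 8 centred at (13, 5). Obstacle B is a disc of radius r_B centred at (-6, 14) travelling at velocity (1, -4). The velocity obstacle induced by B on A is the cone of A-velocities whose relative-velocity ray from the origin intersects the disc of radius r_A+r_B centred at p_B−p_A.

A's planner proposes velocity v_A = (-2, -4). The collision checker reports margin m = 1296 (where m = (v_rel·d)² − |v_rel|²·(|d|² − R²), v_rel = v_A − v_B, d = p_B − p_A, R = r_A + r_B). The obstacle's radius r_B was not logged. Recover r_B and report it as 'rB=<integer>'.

m = 1296
d = (-19, 9);  v_rel = (-3, 0),  |v_rel|² = 9
v_rel×d = (-3)·(9) − (0)·(-19) = -27
since m = R²·9 − (-27)²:  R² = (729 + 1296) / 9 = 225
R = √225 = 15  ⇒  r_B = 15 − 8 = 7

rB=7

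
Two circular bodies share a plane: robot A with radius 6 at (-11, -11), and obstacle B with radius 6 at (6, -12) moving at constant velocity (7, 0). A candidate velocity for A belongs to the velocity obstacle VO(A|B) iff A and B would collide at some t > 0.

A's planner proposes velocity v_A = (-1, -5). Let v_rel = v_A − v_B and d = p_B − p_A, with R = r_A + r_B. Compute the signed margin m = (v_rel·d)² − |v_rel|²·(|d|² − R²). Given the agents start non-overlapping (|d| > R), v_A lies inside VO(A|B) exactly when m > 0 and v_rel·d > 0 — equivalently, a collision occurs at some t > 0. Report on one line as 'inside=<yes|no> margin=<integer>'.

d = (17, -1),  |d|² = 290;  R = 6+6 = 12,  c = 290−12² = 146
v_rel = (-8, -5),  |v_rel|² = 89;  v_rel·d = (-8)·(17) + (-5)·(-1) = -131
89·t² + 262·t + 146 = 0  ⇒  m = (-131)² − 89·146 = 4167
m = 4167 > 0,  v_rel·d = -131 < 0  ⇒  outside

inside=no margin=4167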